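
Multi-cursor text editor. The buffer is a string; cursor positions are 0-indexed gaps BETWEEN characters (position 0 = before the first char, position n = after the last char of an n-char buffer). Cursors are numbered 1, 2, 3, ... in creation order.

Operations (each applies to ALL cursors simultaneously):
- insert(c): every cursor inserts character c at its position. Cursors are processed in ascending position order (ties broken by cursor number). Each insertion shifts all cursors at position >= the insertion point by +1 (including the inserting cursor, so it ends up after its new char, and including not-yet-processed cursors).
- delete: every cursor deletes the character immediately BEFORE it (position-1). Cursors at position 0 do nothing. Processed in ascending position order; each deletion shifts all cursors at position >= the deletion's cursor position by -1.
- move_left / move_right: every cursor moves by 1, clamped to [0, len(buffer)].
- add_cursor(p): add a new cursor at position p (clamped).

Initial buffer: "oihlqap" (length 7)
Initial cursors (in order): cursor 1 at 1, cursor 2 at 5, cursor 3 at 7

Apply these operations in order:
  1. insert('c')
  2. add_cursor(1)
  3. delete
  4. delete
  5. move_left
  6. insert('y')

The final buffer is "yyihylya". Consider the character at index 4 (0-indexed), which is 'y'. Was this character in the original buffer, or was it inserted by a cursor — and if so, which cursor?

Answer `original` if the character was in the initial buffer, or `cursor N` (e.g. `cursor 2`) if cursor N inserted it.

After op 1 (insert('c')): buffer="ocihlqcapc" (len 10), cursors c1@2 c2@7 c3@10, authorship .1....2..3
After op 2 (add_cursor(1)): buffer="ocihlqcapc" (len 10), cursors c4@1 c1@2 c2@7 c3@10, authorship .1....2..3
After op 3 (delete): buffer="ihlqap" (len 6), cursors c1@0 c4@0 c2@4 c3@6, authorship ......
After op 4 (delete): buffer="ihla" (len 4), cursors c1@0 c4@0 c2@3 c3@4, authorship ....
After op 5 (move_left): buffer="ihla" (len 4), cursors c1@0 c4@0 c2@2 c3@3, authorship ....
After op 6 (insert('y')): buffer="yyihylya" (len 8), cursors c1@2 c4@2 c2@5 c3@7, authorship 14..2.3.
Authorship (.=original, N=cursor N): 1 4 . . 2 . 3 .
Index 4: author = 2

Answer: cursor 2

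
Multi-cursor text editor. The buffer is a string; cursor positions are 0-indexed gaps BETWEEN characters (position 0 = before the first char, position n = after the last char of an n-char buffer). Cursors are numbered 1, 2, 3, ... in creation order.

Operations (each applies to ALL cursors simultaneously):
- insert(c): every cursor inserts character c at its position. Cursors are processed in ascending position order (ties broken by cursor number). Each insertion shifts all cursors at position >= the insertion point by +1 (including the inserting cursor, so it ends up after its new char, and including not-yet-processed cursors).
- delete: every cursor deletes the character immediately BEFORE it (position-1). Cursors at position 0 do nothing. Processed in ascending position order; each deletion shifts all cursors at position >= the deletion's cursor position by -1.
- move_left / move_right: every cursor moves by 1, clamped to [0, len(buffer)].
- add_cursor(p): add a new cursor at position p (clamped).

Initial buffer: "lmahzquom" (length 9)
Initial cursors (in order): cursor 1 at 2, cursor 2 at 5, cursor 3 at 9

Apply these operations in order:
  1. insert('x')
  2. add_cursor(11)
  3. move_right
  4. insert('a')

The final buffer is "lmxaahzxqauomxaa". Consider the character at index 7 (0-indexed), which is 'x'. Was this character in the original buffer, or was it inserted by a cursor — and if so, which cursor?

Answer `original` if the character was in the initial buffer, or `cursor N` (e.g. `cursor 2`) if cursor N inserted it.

Answer: cursor 2

Derivation:
After op 1 (insert('x')): buffer="lmxahzxquomx" (len 12), cursors c1@3 c2@7 c3@12, authorship ..1...2....3
After op 2 (add_cursor(11)): buffer="lmxahzxquomx" (len 12), cursors c1@3 c2@7 c4@11 c3@12, authorship ..1...2....3
After op 3 (move_right): buffer="lmxahzxquomx" (len 12), cursors c1@4 c2@8 c3@12 c4@12, authorship ..1...2....3
After op 4 (insert('a')): buffer="lmxaahzxqauomxaa" (len 16), cursors c1@5 c2@10 c3@16 c4@16, authorship ..1.1..2.2...334
Authorship (.=original, N=cursor N): . . 1 . 1 . . 2 . 2 . . . 3 3 4
Index 7: author = 2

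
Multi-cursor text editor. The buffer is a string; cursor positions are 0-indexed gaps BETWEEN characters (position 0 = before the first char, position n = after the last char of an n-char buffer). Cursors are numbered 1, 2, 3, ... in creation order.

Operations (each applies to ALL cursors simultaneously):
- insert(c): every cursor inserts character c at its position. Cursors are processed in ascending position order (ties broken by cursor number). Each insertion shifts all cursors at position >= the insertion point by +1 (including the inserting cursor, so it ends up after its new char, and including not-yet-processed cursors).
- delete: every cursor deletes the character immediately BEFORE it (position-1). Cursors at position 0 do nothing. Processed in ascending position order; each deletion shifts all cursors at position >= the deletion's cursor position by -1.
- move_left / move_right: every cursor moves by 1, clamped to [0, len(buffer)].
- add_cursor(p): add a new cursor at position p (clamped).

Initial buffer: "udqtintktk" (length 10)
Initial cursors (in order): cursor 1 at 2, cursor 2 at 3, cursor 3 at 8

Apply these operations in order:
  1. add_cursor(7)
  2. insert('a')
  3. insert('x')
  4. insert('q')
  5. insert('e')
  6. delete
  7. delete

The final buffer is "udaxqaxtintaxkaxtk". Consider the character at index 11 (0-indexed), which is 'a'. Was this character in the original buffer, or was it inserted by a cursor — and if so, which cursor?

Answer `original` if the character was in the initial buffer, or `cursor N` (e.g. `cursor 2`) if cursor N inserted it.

After op 1 (add_cursor(7)): buffer="udqtintktk" (len 10), cursors c1@2 c2@3 c4@7 c3@8, authorship ..........
After op 2 (insert('a')): buffer="udaqatintakatk" (len 14), cursors c1@3 c2@5 c4@10 c3@12, authorship ..1.2....4.3..
After op 3 (insert('x')): buffer="udaxqaxtintaxkaxtk" (len 18), cursors c1@4 c2@7 c4@13 c3@16, authorship ..11.22....44.33..
After op 4 (insert('q')): buffer="udaxqqaxqtintaxqkaxqtk" (len 22), cursors c1@5 c2@9 c4@16 c3@20, authorship ..111.222....444.333..
After op 5 (insert('e')): buffer="udaxqeqaxqetintaxqekaxqetk" (len 26), cursors c1@6 c2@11 c4@19 c3@24, authorship ..1111.2222....4444.3333..
After op 6 (delete): buffer="udaxqqaxqtintaxqkaxqtk" (len 22), cursors c1@5 c2@9 c4@16 c3@20, authorship ..111.222....444.333..
After op 7 (delete): buffer="udaxqaxtintaxkaxtk" (len 18), cursors c1@4 c2@7 c4@13 c3@16, authorship ..11.22....44.33..
Authorship (.=original, N=cursor N): . . 1 1 . 2 2 . . . . 4 4 . 3 3 . .
Index 11: author = 4

Answer: cursor 4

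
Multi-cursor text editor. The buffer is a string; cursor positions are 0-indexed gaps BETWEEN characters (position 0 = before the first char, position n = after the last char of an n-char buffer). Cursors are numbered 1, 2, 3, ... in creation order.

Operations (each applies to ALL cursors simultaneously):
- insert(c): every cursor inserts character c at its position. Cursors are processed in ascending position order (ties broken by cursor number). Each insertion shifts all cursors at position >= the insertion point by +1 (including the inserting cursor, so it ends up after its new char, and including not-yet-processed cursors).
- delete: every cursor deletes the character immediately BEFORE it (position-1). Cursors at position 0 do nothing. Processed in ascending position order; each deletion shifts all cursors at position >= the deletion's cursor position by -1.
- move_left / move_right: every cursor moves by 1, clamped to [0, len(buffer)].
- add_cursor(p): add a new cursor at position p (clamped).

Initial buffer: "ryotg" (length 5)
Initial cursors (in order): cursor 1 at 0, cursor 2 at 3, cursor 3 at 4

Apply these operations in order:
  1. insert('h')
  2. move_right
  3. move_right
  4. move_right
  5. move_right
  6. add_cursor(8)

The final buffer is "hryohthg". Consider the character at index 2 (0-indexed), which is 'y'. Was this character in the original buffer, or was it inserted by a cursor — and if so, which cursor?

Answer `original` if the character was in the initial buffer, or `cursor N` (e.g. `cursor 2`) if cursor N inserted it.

Answer: original

Derivation:
After op 1 (insert('h')): buffer="hryohthg" (len 8), cursors c1@1 c2@5 c3@7, authorship 1...2.3.
After op 2 (move_right): buffer="hryohthg" (len 8), cursors c1@2 c2@6 c3@8, authorship 1...2.3.
After op 3 (move_right): buffer="hryohthg" (len 8), cursors c1@3 c2@7 c3@8, authorship 1...2.3.
After op 4 (move_right): buffer="hryohthg" (len 8), cursors c1@4 c2@8 c3@8, authorship 1...2.3.
After op 5 (move_right): buffer="hryohthg" (len 8), cursors c1@5 c2@8 c3@8, authorship 1...2.3.
After op 6 (add_cursor(8)): buffer="hryohthg" (len 8), cursors c1@5 c2@8 c3@8 c4@8, authorship 1...2.3.
Authorship (.=original, N=cursor N): 1 . . . 2 . 3 .
Index 2: author = original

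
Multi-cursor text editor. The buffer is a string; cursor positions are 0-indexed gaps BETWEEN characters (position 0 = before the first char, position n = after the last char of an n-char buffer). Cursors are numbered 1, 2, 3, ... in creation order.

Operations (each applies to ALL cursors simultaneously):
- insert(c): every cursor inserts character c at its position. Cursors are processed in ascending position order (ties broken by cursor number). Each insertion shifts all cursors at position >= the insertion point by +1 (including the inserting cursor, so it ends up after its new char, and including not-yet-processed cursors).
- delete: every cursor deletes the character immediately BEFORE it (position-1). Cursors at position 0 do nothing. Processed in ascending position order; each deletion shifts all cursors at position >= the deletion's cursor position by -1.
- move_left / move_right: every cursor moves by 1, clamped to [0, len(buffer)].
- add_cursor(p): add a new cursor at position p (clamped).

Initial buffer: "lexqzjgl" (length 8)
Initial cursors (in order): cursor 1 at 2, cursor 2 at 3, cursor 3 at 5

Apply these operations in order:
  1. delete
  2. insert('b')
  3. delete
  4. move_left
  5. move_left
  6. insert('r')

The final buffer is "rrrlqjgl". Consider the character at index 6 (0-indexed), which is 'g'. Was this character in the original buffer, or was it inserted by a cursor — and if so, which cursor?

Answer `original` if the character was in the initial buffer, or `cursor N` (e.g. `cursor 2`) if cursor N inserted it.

Answer: original

Derivation:
After op 1 (delete): buffer="lqjgl" (len 5), cursors c1@1 c2@1 c3@2, authorship .....
After op 2 (insert('b')): buffer="lbbqbjgl" (len 8), cursors c1@3 c2@3 c3@5, authorship .12.3...
After op 3 (delete): buffer="lqjgl" (len 5), cursors c1@1 c2@1 c3@2, authorship .....
After op 4 (move_left): buffer="lqjgl" (len 5), cursors c1@0 c2@0 c3@1, authorship .....
After op 5 (move_left): buffer="lqjgl" (len 5), cursors c1@0 c2@0 c3@0, authorship .....
After op 6 (insert('r')): buffer="rrrlqjgl" (len 8), cursors c1@3 c2@3 c3@3, authorship 123.....
Authorship (.=original, N=cursor N): 1 2 3 . . . . .
Index 6: author = original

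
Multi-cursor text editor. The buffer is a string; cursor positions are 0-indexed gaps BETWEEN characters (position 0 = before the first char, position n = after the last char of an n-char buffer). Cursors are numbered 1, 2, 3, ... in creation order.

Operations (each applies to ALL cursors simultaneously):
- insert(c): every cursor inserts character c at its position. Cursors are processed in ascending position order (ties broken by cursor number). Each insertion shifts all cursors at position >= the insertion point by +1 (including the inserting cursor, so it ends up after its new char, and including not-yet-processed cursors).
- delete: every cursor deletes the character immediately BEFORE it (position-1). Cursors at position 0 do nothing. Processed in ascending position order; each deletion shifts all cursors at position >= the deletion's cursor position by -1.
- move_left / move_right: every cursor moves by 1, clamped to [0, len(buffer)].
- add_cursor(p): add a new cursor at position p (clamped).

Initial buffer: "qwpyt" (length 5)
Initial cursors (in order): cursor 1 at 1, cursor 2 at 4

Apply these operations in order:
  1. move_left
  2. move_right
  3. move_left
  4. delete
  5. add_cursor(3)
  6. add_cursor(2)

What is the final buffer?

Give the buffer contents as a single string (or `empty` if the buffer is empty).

Answer: qwyt

Derivation:
After op 1 (move_left): buffer="qwpyt" (len 5), cursors c1@0 c2@3, authorship .....
After op 2 (move_right): buffer="qwpyt" (len 5), cursors c1@1 c2@4, authorship .....
After op 3 (move_left): buffer="qwpyt" (len 5), cursors c1@0 c2@3, authorship .....
After op 4 (delete): buffer="qwyt" (len 4), cursors c1@0 c2@2, authorship ....
After op 5 (add_cursor(3)): buffer="qwyt" (len 4), cursors c1@0 c2@2 c3@3, authorship ....
After op 6 (add_cursor(2)): buffer="qwyt" (len 4), cursors c1@0 c2@2 c4@2 c3@3, authorship ....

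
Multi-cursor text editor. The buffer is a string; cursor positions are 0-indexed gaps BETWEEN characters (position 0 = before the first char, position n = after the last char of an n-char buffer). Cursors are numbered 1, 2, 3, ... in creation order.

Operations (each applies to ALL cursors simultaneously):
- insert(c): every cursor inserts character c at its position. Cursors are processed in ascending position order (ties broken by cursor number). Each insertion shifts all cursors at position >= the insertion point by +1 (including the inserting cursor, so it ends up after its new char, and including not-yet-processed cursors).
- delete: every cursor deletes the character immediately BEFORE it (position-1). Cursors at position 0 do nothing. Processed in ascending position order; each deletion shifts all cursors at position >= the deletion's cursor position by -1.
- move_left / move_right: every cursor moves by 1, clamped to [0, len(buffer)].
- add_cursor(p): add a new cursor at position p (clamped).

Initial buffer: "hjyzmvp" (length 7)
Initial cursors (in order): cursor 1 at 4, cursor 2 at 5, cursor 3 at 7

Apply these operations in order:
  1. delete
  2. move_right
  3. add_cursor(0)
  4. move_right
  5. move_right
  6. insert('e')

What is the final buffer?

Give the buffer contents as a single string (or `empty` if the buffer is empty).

Answer: hjeyveee

Derivation:
After op 1 (delete): buffer="hjyv" (len 4), cursors c1@3 c2@3 c3@4, authorship ....
After op 2 (move_right): buffer="hjyv" (len 4), cursors c1@4 c2@4 c3@4, authorship ....
After op 3 (add_cursor(0)): buffer="hjyv" (len 4), cursors c4@0 c1@4 c2@4 c3@4, authorship ....
After op 4 (move_right): buffer="hjyv" (len 4), cursors c4@1 c1@4 c2@4 c3@4, authorship ....
After op 5 (move_right): buffer="hjyv" (len 4), cursors c4@2 c1@4 c2@4 c3@4, authorship ....
After op 6 (insert('e')): buffer="hjeyveee" (len 8), cursors c4@3 c1@8 c2@8 c3@8, authorship ..4..123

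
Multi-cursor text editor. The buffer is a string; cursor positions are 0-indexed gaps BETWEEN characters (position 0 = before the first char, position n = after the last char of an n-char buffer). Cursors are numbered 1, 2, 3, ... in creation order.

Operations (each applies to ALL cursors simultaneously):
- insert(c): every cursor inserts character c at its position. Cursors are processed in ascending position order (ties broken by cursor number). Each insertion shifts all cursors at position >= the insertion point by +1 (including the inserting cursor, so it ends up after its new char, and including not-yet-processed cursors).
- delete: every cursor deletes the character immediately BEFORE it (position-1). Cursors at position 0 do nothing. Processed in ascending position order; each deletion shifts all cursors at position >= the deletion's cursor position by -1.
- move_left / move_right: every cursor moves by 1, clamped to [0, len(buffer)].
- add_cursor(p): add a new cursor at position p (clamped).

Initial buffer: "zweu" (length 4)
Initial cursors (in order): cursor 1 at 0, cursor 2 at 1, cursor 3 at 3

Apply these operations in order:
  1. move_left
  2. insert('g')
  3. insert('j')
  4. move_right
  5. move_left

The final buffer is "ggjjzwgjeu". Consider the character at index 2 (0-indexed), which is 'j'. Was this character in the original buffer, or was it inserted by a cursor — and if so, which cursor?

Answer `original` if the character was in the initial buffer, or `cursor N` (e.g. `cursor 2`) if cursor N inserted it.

After op 1 (move_left): buffer="zweu" (len 4), cursors c1@0 c2@0 c3@2, authorship ....
After op 2 (insert('g')): buffer="ggzwgeu" (len 7), cursors c1@2 c2@2 c3@5, authorship 12..3..
After op 3 (insert('j')): buffer="ggjjzwgjeu" (len 10), cursors c1@4 c2@4 c3@8, authorship 1212..33..
After op 4 (move_right): buffer="ggjjzwgjeu" (len 10), cursors c1@5 c2@5 c3@9, authorship 1212..33..
After op 5 (move_left): buffer="ggjjzwgjeu" (len 10), cursors c1@4 c2@4 c3@8, authorship 1212..33..
Authorship (.=original, N=cursor N): 1 2 1 2 . . 3 3 . .
Index 2: author = 1

Answer: cursor 1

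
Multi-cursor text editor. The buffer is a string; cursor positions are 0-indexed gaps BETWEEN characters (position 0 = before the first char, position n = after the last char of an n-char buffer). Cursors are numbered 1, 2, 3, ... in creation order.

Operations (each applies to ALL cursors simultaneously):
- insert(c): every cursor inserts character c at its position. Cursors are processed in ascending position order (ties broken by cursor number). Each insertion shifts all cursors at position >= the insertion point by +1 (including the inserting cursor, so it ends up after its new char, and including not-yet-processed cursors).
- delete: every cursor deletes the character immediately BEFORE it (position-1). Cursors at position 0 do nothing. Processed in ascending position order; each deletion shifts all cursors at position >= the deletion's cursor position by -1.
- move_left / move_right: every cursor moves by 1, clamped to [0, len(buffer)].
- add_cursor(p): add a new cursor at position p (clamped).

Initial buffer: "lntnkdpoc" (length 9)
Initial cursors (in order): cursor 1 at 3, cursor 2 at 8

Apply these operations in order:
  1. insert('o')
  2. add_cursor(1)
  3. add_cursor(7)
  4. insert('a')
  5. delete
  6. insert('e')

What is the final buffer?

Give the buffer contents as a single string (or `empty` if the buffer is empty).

After op 1 (insert('o')): buffer="lntonkdpooc" (len 11), cursors c1@4 c2@10, authorship ...1.....2.
After op 2 (add_cursor(1)): buffer="lntonkdpooc" (len 11), cursors c3@1 c1@4 c2@10, authorship ...1.....2.
After op 3 (add_cursor(7)): buffer="lntonkdpooc" (len 11), cursors c3@1 c1@4 c4@7 c2@10, authorship ...1.....2.
After op 4 (insert('a')): buffer="lantoankdapooac" (len 15), cursors c3@2 c1@6 c4@10 c2@14, authorship .3..11...4..22.
After op 5 (delete): buffer="lntonkdpooc" (len 11), cursors c3@1 c1@4 c4@7 c2@10, authorship ...1.....2.
After op 6 (insert('e')): buffer="lentoenkdepooec" (len 15), cursors c3@2 c1@6 c4@10 c2@14, authorship .3..11...4..22.

Answer: lentoenkdepooec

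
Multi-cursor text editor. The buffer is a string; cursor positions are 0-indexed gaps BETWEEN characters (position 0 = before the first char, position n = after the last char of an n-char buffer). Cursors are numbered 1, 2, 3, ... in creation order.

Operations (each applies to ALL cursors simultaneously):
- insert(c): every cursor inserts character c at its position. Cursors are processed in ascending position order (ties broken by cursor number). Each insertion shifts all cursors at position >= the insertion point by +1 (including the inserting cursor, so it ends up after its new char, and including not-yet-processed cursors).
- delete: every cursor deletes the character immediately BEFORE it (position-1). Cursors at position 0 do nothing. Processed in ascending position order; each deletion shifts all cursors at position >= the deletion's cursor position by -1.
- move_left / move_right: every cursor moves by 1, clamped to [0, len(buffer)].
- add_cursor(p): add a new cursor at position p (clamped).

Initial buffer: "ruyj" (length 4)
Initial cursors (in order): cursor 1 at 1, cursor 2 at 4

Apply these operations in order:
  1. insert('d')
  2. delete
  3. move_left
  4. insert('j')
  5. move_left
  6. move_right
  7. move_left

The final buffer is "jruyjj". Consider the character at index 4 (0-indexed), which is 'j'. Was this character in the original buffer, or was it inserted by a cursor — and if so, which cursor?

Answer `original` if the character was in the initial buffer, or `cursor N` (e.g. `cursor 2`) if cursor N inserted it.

Answer: cursor 2

Derivation:
After op 1 (insert('d')): buffer="rduyjd" (len 6), cursors c1@2 c2@6, authorship .1...2
After op 2 (delete): buffer="ruyj" (len 4), cursors c1@1 c2@4, authorship ....
After op 3 (move_left): buffer="ruyj" (len 4), cursors c1@0 c2@3, authorship ....
After op 4 (insert('j')): buffer="jruyjj" (len 6), cursors c1@1 c2@5, authorship 1...2.
After op 5 (move_left): buffer="jruyjj" (len 6), cursors c1@0 c2@4, authorship 1...2.
After op 6 (move_right): buffer="jruyjj" (len 6), cursors c1@1 c2@5, authorship 1...2.
After op 7 (move_left): buffer="jruyjj" (len 6), cursors c1@0 c2@4, authorship 1...2.
Authorship (.=original, N=cursor N): 1 . . . 2 .
Index 4: author = 2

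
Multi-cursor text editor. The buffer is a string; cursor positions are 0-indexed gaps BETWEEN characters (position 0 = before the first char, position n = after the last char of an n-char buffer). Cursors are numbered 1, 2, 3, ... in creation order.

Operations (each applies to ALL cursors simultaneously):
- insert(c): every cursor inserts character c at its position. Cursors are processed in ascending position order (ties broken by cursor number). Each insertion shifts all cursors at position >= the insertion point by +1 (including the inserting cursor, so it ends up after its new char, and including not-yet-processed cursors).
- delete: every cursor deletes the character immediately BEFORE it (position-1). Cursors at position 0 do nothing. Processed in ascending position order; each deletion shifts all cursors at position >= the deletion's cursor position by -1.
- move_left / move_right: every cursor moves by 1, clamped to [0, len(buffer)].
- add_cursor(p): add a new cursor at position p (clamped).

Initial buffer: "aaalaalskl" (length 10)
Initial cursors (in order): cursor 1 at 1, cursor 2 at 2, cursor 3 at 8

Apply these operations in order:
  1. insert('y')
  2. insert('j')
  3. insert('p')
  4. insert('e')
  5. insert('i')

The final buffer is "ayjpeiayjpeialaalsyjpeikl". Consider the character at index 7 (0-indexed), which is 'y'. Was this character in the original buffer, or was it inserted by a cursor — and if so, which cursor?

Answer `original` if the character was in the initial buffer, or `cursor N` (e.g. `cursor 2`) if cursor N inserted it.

Answer: cursor 2

Derivation:
After op 1 (insert('y')): buffer="ayayalaalsykl" (len 13), cursors c1@2 c2@4 c3@11, authorship .1.2......3..
After op 2 (insert('j')): buffer="ayjayjalaalsyjkl" (len 16), cursors c1@3 c2@6 c3@14, authorship .11.22......33..
After op 3 (insert('p')): buffer="ayjpayjpalaalsyjpkl" (len 19), cursors c1@4 c2@8 c3@17, authorship .111.222......333..
After op 4 (insert('e')): buffer="ayjpeayjpealaalsyjpekl" (len 22), cursors c1@5 c2@10 c3@20, authorship .1111.2222......3333..
After op 5 (insert('i')): buffer="ayjpeiayjpeialaalsyjpeikl" (len 25), cursors c1@6 c2@12 c3@23, authorship .11111.22222......33333..
Authorship (.=original, N=cursor N): . 1 1 1 1 1 . 2 2 2 2 2 . . . . . . 3 3 3 3 3 . .
Index 7: author = 2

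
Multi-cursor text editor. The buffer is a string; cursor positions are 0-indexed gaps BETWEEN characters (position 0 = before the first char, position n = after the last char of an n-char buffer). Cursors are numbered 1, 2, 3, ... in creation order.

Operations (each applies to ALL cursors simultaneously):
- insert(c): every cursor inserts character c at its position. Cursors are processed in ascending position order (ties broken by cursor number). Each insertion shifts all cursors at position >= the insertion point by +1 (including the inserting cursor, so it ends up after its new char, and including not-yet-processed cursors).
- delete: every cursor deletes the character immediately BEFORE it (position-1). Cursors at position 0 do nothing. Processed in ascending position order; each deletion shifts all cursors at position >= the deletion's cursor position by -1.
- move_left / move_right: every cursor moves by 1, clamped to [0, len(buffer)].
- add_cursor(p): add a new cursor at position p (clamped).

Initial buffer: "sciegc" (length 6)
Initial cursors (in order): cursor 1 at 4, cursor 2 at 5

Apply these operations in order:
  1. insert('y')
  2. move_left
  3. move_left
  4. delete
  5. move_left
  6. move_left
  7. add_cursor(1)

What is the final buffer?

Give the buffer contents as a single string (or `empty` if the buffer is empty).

Answer: scegyc

Derivation:
After op 1 (insert('y')): buffer="scieygyc" (len 8), cursors c1@5 c2@7, authorship ....1.2.
After op 2 (move_left): buffer="scieygyc" (len 8), cursors c1@4 c2@6, authorship ....1.2.
After op 3 (move_left): buffer="scieygyc" (len 8), cursors c1@3 c2@5, authorship ....1.2.
After op 4 (delete): buffer="scegyc" (len 6), cursors c1@2 c2@3, authorship ....2.
After op 5 (move_left): buffer="scegyc" (len 6), cursors c1@1 c2@2, authorship ....2.
After op 6 (move_left): buffer="scegyc" (len 6), cursors c1@0 c2@1, authorship ....2.
After op 7 (add_cursor(1)): buffer="scegyc" (len 6), cursors c1@0 c2@1 c3@1, authorship ....2.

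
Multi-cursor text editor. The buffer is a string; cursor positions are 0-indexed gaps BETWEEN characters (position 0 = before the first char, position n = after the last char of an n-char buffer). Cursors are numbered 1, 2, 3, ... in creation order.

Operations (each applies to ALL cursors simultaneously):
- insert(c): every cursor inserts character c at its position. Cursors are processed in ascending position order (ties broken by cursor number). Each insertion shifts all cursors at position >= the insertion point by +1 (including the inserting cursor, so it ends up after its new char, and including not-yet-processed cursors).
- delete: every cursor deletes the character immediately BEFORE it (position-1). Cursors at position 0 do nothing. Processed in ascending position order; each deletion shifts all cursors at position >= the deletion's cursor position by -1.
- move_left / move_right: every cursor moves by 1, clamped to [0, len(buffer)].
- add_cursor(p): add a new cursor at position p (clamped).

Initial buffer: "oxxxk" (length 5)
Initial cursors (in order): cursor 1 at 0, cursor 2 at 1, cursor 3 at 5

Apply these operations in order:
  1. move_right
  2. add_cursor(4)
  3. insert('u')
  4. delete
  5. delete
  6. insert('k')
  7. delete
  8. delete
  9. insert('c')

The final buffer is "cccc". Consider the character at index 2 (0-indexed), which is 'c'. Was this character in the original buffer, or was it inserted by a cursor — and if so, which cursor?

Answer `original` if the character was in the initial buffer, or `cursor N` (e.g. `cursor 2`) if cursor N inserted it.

After op 1 (move_right): buffer="oxxxk" (len 5), cursors c1@1 c2@2 c3@5, authorship .....
After op 2 (add_cursor(4)): buffer="oxxxk" (len 5), cursors c1@1 c2@2 c4@4 c3@5, authorship .....
After op 3 (insert('u')): buffer="ouxuxxuku" (len 9), cursors c1@2 c2@4 c4@7 c3@9, authorship .1.2..4.3
After op 4 (delete): buffer="oxxxk" (len 5), cursors c1@1 c2@2 c4@4 c3@5, authorship .....
After op 5 (delete): buffer="x" (len 1), cursors c1@0 c2@0 c3@1 c4@1, authorship .
After op 6 (insert('k')): buffer="kkxkk" (len 5), cursors c1@2 c2@2 c3@5 c4@5, authorship 12.34
After op 7 (delete): buffer="x" (len 1), cursors c1@0 c2@0 c3@1 c4@1, authorship .
After op 8 (delete): buffer="" (len 0), cursors c1@0 c2@0 c3@0 c4@0, authorship 
After op 9 (insert('c')): buffer="cccc" (len 4), cursors c1@4 c2@4 c3@4 c4@4, authorship 1234
Authorship (.=original, N=cursor N): 1 2 3 4
Index 2: author = 3

Answer: cursor 3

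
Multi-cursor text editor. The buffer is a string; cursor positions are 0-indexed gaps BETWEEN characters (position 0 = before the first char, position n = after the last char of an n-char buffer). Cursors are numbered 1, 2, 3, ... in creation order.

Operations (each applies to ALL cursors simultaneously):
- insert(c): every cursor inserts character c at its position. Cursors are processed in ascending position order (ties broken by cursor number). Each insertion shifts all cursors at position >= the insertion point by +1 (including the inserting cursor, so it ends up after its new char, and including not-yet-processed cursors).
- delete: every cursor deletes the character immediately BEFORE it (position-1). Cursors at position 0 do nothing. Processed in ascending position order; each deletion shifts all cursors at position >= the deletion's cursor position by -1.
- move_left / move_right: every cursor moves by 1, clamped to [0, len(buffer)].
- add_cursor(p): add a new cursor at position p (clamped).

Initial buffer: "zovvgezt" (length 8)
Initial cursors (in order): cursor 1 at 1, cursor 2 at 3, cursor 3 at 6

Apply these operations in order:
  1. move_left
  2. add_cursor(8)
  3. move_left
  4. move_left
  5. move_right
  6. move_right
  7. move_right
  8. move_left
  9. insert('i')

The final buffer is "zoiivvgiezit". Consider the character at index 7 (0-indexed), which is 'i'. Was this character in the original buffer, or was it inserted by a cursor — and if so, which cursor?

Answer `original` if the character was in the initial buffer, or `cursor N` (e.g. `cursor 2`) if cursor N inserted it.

Answer: cursor 3

Derivation:
After op 1 (move_left): buffer="zovvgezt" (len 8), cursors c1@0 c2@2 c3@5, authorship ........
After op 2 (add_cursor(8)): buffer="zovvgezt" (len 8), cursors c1@0 c2@2 c3@5 c4@8, authorship ........
After op 3 (move_left): buffer="zovvgezt" (len 8), cursors c1@0 c2@1 c3@4 c4@7, authorship ........
After op 4 (move_left): buffer="zovvgezt" (len 8), cursors c1@0 c2@0 c3@3 c4@6, authorship ........
After op 5 (move_right): buffer="zovvgezt" (len 8), cursors c1@1 c2@1 c3@4 c4@7, authorship ........
After op 6 (move_right): buffer="zovvgezt" (len 8), cursors c1@2 c2@2 c3@5 c4@8, authorship ........
After op 7 (move_right): buffer="zovvgezt" (len 8), cursors c1@3 c2@3 c3@6 c4@8, authorship ........
After op 8 (move_left): buffer="zovvgezt" (len 8), cursors c1@2 c2@2 c3@5 c4@7, authorship ........
After op 9 (insert('i')): buffer="zoiivvgiezit" (len 12), cursors c1@4 c2@4 c3@8 c4@11, authorship ..12...3..4.
Authorship (.=original, N=cursor N): . . 1 2 . . . 3 . . 4 .
Index 7: author = 3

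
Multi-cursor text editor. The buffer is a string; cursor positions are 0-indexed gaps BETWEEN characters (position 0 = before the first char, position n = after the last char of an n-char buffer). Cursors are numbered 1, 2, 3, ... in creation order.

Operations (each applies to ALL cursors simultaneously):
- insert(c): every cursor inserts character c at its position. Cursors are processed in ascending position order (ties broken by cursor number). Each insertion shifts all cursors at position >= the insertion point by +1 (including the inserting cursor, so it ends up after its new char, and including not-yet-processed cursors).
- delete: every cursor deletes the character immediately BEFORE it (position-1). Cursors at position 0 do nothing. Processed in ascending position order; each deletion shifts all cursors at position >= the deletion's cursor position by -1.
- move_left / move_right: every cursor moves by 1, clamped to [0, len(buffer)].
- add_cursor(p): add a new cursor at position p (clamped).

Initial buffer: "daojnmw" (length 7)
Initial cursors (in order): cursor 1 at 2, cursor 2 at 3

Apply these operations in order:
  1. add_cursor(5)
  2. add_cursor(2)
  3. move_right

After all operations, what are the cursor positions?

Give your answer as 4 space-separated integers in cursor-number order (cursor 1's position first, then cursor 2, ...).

After op 1 (add_cursor(5)): buffer="daojnmw" (len 7), cursors c1@2 c2@3 c3@5, authorship .......
After op 2 (add_cursor(2)): buffer="daojnmw" (len 7), cursors c1@2 c4@2 c2@3 c3@5, authorship .......
After op 3 (move_right): buffer="daojnmw" (len 7), cursors c1@3 c4@3 c2@4 c3@6, authorship .......

Answer: 3 4 6 3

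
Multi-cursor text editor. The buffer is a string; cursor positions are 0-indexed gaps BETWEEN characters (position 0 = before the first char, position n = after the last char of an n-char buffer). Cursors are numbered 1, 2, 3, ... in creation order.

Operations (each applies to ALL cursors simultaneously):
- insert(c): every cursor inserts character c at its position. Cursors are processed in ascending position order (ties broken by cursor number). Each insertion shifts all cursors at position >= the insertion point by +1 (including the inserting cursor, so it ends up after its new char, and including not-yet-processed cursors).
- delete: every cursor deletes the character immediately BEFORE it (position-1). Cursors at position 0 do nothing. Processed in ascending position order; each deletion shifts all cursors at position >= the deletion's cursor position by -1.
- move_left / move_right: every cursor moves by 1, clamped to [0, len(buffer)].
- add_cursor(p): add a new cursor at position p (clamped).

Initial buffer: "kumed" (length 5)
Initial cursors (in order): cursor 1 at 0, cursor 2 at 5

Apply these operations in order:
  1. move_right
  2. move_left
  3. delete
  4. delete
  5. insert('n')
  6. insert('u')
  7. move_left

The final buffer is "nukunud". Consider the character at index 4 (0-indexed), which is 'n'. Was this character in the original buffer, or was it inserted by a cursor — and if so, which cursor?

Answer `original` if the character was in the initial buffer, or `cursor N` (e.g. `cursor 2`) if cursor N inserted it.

Answer: cursor 2

Derivation:
After op 1 (move_right): buffer="kumed" (len 5), cursors c1@1 c2@5, authorship .....
After op 2 (move_left): buffer="kumed" (len 5), cursors c1@0 c2@4, authorship .....
After op 3 (delete): buffer="kumd" (len 4), cursors c1@0 c2@3, authorship ....
After op 4 (delete): buffer="kud" (len 3), cursors c1@0 c2@2, authorship ...
After op 5 (insert('n')): buffer="nkund" (len 5), cursors c1@1 c2@4, authorship 1..2.
After op 6 (insert('u')): buffer="nukunud" (len 7), cursors c1@2 c2@6, authorship 11..22.
After op 7 (move_left): buffer="nukunud" (len 7), cursors c1@1 c2@5, authorship 11..22.
Authorship (.=original, N=cursor N): 1 1 . . 2 2 .
Index 4: author = 2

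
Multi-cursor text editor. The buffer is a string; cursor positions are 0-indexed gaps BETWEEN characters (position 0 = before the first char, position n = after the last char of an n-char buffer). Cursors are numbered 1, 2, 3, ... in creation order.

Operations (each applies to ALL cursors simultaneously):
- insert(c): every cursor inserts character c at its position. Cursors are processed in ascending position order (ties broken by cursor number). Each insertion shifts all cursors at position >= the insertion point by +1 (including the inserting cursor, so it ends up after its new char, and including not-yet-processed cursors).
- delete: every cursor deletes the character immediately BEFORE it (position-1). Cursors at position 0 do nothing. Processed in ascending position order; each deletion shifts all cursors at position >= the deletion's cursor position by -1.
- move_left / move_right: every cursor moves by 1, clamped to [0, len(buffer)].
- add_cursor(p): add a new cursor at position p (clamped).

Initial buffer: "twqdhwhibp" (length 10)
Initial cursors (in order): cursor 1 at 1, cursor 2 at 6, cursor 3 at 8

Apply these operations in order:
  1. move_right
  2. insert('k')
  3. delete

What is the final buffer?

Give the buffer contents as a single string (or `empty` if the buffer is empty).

After op 1 (move_right): buffer="twqdhwhibp" (len 10), cursors c1@2 c2@7 c3@9, authorship ..........
After op 2 (insert('k')): buffer="twkqdhwhkibkp" (len 13), cursors c1@3 c2@9 c3@12, authorship ..1.....2..3.
After op 3 (delete): buffer="twqdhwhibp" (len 10), cursors c1@2 c2@7 c3@9, authorship ..........

Answer: twqdhwhibp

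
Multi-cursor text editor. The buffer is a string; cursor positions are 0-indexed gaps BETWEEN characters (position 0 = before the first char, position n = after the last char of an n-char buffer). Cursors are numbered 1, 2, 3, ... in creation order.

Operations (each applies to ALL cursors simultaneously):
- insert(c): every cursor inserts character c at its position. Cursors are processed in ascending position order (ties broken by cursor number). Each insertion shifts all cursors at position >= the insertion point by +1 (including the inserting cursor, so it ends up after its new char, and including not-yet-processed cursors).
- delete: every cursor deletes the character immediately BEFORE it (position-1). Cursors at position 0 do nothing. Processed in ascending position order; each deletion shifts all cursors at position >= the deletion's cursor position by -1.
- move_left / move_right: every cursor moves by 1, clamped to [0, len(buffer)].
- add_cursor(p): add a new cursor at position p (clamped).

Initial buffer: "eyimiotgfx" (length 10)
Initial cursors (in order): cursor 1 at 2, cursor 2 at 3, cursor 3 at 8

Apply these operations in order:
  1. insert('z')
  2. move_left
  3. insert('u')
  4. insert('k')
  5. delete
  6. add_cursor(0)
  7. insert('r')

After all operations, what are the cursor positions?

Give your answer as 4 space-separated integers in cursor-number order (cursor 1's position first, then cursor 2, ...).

After op 1 (insert('z')): buffer="eyzizmiotgzfx" (len 13), cursors c1@3 c2@5 c3@11, authorship ..1.2.....3..
After op 2 (move_left): buffer="eyzizmiotgzfx" (len 13), cursors c1@2 c2@4 c3@10, authorship ..1.2.....3..
After op 3 (insert('u')): buffer="eyuziuzmiotguzfx" (len 16), cursors c1@3 c2@6 c3@13, authorship ..11.22.....33..
After op 4 (insert('k')): buffer="eyukziukzmiotgukzfx" (len 19), cursors c1@4 c2@8 c3@16, authorship ..111.222.....333..
After op 5 (delete): buffer="eyuziuzmiotguzfx" (len 16), cursors c1@3 c2@6 c3@13, authorship ..11.22.....33..
After op 6 (add_cursor(0)): buffer="eyuziuzmiotguzfx" (len 16), cursors c4@0 c1@3 c2@6 c3@13, authorship ..11.22.....33..
After op 7 (insert('r')): buffer="reyurziurzmiotgurzfx" (len 20), cursors c4@1 c1@5 c2@9 c3@17, authorship 4..111.222.....333..

Answer: 5 9 17 1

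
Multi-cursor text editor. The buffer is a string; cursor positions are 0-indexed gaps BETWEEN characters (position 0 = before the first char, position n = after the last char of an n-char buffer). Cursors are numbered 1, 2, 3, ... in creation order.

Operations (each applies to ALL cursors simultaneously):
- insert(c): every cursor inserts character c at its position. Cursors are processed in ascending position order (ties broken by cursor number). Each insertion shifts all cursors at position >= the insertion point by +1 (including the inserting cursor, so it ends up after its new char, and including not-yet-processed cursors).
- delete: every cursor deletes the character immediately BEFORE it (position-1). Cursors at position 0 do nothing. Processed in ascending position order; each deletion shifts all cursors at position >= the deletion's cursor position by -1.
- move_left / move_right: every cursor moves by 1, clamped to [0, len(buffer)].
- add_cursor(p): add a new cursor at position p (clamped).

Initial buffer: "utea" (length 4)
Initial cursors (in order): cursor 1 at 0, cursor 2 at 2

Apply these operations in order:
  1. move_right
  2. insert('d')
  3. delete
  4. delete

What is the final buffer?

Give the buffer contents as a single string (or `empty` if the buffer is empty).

Answer: ta

Derivation:
After op 1 (move_right): buffer="utea" (len 4), cursors c1@1 c2@3, authorship ....
After op 2 (insert('d')): buffer="udteda" (len 6), cursors c1@2 c2@5, authorship .1..2.
After op 3 (delete): buffer="utea" (len 4), cursors c1@1 c2@3, authorship ....
After op 4 (delete): buffer="ta" (len 2), cursors c1@0 c2@1, authorship ..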